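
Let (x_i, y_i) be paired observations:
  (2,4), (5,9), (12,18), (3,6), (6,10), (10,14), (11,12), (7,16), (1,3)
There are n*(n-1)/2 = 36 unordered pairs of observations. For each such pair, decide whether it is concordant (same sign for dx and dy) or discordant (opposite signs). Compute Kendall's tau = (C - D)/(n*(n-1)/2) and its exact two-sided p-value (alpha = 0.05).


Step 1: Enumerate the 36 unordered pairs (i,j) with i<j and classify each by sign(x_j-x_i) * sign(y_j-y_i).
  (1,2):dx=+3,dy=+5->C; (1,3):dx=+10,dy=+14->C; (1,4):dx=+1,dy=+2->C; (1,5):dx=+4,dy=+6->C
  (1,6):dx=+8,dy=+10->C; (1,7):dx=+9,dy=+8->C; (1,8):dx=+5,dy=+12->C; (1,9):dx=-1,dy=-1->C
  (2,3):dx=+7,dy=+9->C; (2,4):dx=-2,dy=-3->C; (2,5):dx=+1,dy=+1->C; (2,6):dx=+5,dy=+5->C
  (2,7):dx=+6,dy=+3->C; (2,8):dx=+2,dy=+7->C; (2,9):dx=-4,dy=-6->C; (3,4):dx=-9,dy=-12->C
  (3,5):dx=-6,dy=-8->C; (3,6):dx=-2,dy=-4->C; (3,7):dx=-1,dy=-6->C; (3,8):dx=-5,dy=-2->C
  (3,9):dx=-11,dy=-15->C; (4,5):dx=+3,dy=+4->C; (4,6):dx=+7,dy=+8->C; (4,7):dx=+8,dy=+6->C
  (4,8):dx=+4,dy=+10->C; (4,9):dx=-2,dy=-3->C; (5,6):dx=+4,dy=+4->C; (5,7):dx=+5,dy=+2->C
  (5,8):dx=+1,dy=+6->C; (5,9):dx=-5,dy=-7->C; (6,7):dx=+1,dy=-2->D; (6,8):dx=-3,dy=+2->D
  (6,9):dx=-9,dy=-11->C; (7,8):dx=-4,dy=+4->D; (7,9):dx=-10,dy=-9->C; (8,9):dx=-6,dy=-13->C
Step 2: C = 33, D = 3, total pairs = 36.
Step 3: tau = (C - D)/(n(n-1)/2) = (33 - 3)/36 = 0.833333.
Step 4: Exact two-sided p-value (enumerate n! = 362880 permutations of y under H0): p = 0.000854.
Step 5: alpha = 0.05. reject H0.

tau_b = 0.8333 (C=33, D=3), p = 0.000854, reject H0.


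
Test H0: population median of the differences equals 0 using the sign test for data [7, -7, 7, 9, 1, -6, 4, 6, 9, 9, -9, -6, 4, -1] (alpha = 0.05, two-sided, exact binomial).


Step 1: Discard zero differences. Original n = 14; n_eff = number of nonzero differences = 14.
Nonzero differences (with sign): +7, -7, +7, +9, +1, -6, +4, +6, +9, +9, -9, -6, +4, -1
Step 2: Count signs: positive = 9, negative = 5.
Step 3: Under H0: P(positive) = 0.5, so the number of positives S ~ Bin(14, 0.5).
Step 4: Two-sided exact p-value = sum of Bin(14,0.5) probabilities at or below the observed probability = 0.423950.
Step 5: alpha = 0.05. fail to reject H0.

n_eff = 14, pos = 9, neg = 5, p = 0.423950, fail to reject H0.


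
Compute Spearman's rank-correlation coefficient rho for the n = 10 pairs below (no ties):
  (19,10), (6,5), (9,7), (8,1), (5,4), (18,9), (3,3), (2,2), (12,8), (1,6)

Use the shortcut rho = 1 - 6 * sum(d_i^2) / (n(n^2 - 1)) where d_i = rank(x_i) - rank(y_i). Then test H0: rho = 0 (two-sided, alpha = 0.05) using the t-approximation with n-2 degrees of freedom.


Step 1: Rank x and y separately (midranks; no ties here).
rank(x): 19->10, 6->5, 9->7, 8->6, 5->4, 18->9, 3->3, 2->2, 12->8, 1->1
rank(y): 10->10, 5->5, 7->7, 1->1, 4->4, 9->9, 3->3, 2->2, 8->8, 6->6
Step 2: d_i = R_x(i) - R_y(i); compute d_i^2.
  (10-10)^2=0, (5-5)^2=0, (7-7)^2=0, (6-1)^2=25, (4-4)^2=0, (9-9)^2=0, (3-3)^2=0, (2-2)^2=0, (8-8)^2=0, (1-6)^2=25
sum(d^2) = 50.
Step 3: rho = 1 - 6*50 / (10*(10^2 - 1)) = 1 - 300/990 = 0.696970.
Step 4: Under H0, t = rho * sqrt((n-2)/(1-rho^2)) = 2.7490 ~ t(8).
Step 5: Two-sided p-value from the t-distribution with 8 df = 0.025097.
Step 6: alpha = 0.05. reject H0.

rho = 0.6970, p = 0.025097, reject H0 at alpha = 0.05.


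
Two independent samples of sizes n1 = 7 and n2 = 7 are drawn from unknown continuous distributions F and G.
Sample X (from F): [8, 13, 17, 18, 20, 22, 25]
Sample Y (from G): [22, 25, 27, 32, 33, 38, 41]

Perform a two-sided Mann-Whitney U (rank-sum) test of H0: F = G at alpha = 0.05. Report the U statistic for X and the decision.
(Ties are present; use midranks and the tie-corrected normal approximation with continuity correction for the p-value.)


Step 1: Combine and sort all 14 observations; assign midranks.
sorted (value, group): (8,X), (13,X), (17,X), (18,X), (20,X), (22,X), (22,Y), (25,X), (25,Y), (27,Y), (32,Y), (33,Y), (38,Y), (41,Y)
ranks: 8->1, 13->2, 17->3, 18->4, 20->5, 22->6.5, 22->6.5, 25->8.5, 25->8.5, 27->10, 32->11, 33->12, 38->13, 41->14
Step 2: Rank sum for X: R1 = 1 + 2 + 3 + 4 + 5 + 6.5 + 8.5 = 30.
Step 3: U_X = R1 - n1(n1+1)/2 = 30 - 7*8/2 = 30 - 28 = 2.
       U_Y = n1*n2 - U_X = 49 - 2 = 47.
Step 4: Ties are present, so use the tie-corrected normal approximation (with continuity correction) for the p-value.
Step 5: p-value = 0.004844; compare to alpha = 0.05. reject H0.

U_X = 2, p = 0.004844, reject H0 at alpha = 0.05.


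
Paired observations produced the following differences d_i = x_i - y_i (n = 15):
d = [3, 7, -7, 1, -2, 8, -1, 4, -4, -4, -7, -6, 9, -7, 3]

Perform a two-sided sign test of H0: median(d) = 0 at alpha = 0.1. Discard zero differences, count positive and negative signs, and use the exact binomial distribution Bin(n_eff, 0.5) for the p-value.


Step 1: Discard zero differences. Original n = 15; n_eff = number of nonzero differences = 15.
Nonzero differences (with sign): +3, +7, -7, +1, -2, +8, -1, +4, -4, -4, -7, -6, +9, -7, +3
Step 2: Count signs: positive = 7, negative = 8.
Step 3: Under H0: P(positive) = 0.5, so the number of positives S ~ Bin(15, 0.5).
Step 4: Two-sided exact p-value = sum of Bin(15,0.5) probabilities at or below the observed probability = 1.000000.
Step 5: alpha = 0.1. fail to reject H0.

n_eff = 15, pos = 7, neg = 8, p = 1.000000, fail to reject H0.


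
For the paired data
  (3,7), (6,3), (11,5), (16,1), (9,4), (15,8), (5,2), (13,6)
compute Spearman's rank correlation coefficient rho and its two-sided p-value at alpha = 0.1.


Step 1: Rank x and y separately (midranks; no ties here).
rank(x): 3->1, 6->3, 11->5, 16->8, 9->4, 15->7, 5->2, 13->6
rank(y): 7->7, 3->3, 5->5, 1->1, 4->4, 8->8, 2->2, 6->6
Step 2: d_i = R_x(i) - R_y(i); compute d_i^2.
  (1-7)^2=36, (3-3)^2=0, (5-5)^2=0, (8-1)^2=49, (4-4)^2=0, (7-8)^2=1, (2-2)^2=0, (6-6)^2=0
sum(d^2) = 86.
Step 3: rho = 1 - 6*86 / (8*(8^2 - 1)) = 1 - 516/504 = -0.023810.
Step 4: Under H0, t = rho * sqrt((n-2)/(1-rho^2)) = -0.0583 ~ t(6).
Step 5: Two-sided p-value from the t-distribution with 6 df = 0.955374.
Step 6: alpha = 0.1. fail to reject H0.

rho = -0.0238, p = 0.955374, fail to reject H0 at alpha = 0.1.


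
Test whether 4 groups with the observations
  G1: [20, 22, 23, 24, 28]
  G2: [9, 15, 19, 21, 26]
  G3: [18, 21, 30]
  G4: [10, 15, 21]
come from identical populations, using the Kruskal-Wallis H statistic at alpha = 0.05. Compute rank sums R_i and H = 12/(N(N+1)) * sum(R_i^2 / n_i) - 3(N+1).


Step 1: Combine all N = 16 observations and assign midranks.
sorted (value, group, rank): (9,G2,1), (10,G4,2), (15,G2,3.5), (15,G4,3.5), (18,G3,5), (19,G2,6), (20,G1,7), (21,G2,9), (21,G3,9), (21,G4,9), (22,G1,11), (23,G1,12), (24,G1,13), (26,G2,14), (28,G1,15), (30,G3,16)
Step 2: Sum ranks within each group.
R_1 = 58 (n_1 = 5)
R_2 = 33.5 (n_2 = 5)
R_3 = 30 (n_3 = 3)
R_4 = 14.5 (n_4 = 3)
Step 3: H = 12/(N(N+1)) * sum(R_i^2/n_i) - 3(N+1)
     = 12/(16*17) * (58^2/5 + 33.5^2/5 + 30^2/3 + 14.5^2/3) - 3*17
     = 0.044118 * 1267.33 - 51
     = 4.911765.
Step 4: Ties present; correction factor C = 1 - 30/(16^3 - 16) = 0.992647. Corrected H = 4.911765 / 0.992647 = 4.948148.
Step 5: Under H0, H ~ chi^2(3); p-value = 0.175634.
Step 6: alpha = 0.05. fail to reject H0.

H = 4.9481, df = 3, p = 0.175634, fail to reject H0.


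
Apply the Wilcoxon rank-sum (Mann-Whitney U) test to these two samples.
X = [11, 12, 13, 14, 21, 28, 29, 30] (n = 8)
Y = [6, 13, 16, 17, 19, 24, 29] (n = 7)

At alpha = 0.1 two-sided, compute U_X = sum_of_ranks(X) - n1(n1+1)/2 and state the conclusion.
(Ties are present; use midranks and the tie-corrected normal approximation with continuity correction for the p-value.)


Step 1: Combine and sort all 15 observations; assign midranks.
sorted (value, group): (6,Y), (11,X), (12,X), (13,X), (13,Y), (14,X), (16,Y), (17,Y), (19,Y), (21,X), (24,Y), (28,X), (29,X), (29,Y), (30,X)
ranks: 6->1, 11->2, 12->3, 13->4.5, 13->4.5, 14->6, 16->7, 17->8, 19->9, 21->10, 24->11, 28->12, 29->13.5, 29->13.5, 30->15
Step 2: Rank sum for X: R1 = 2 + 3 + 4.5 + 6 + 10 + 12 + 13.5 + 15 = 66.
Step 3: U_X = R1 - n1(n1+1)/2 = 66 - 8*9/2 = 66 - 36 = 30.
       U_Y = n1*n2 - U_X = 56 - 30 = 26.
Step 4: Ties are present, so use the tie-corrected normal approximation (with continuity correction) for the p-value.
Step 5: p-value = 0.861942; compare to alpha = 0.1. fail to reject H0.

U_X = 30, p = 0.861942, fail to reject H0 at alpha = 0.1.


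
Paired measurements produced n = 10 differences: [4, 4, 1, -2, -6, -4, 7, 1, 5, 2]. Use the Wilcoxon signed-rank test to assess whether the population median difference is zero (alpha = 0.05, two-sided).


Step 1: Drop any zero differences (none here) and take |d_i|.
|d| = [4, 4, 1, 2, 6, 4, 7, 1, 5, 2]
Step 2: Midrank |d_i| (ties get averaged ranks).
ranks: |4|->6, |4|->6, |1|->1.5, |2|->3.5, |6|->9, |4|->6, |7|->10, |1|->1.5, |5|->8, |2|->3.5
Step 3: Attach original signs; sum ranks with positive sign and with negative sign.
W+ = 6 + 6 + 1.5 + 10 + 1.5 + 8 + 3.5 = 36.5
W- = 3.5 + 9 + 6 = 18.5
(Check: W+ + W- = 55 should equal n(n+1)/2 = 55.)
Step 4: Test statistic W = min(W+, W-) = 18.5.
Step 5: Ties in |d|, so use the tie-corrected normal approximation.
        E[W] = n(n+1)/4 = 10*11/4 = 27.5.
        Tie groups: |d|=1 (t=2), |d|=2 (t=2), |d|=4 (t=3); sum(t^3 - t) = 36.
        Var[W] = n(n+1)(2n+1)/24 - sum(t^3-t)/48 = 2310/24 - 36/48 = 95.5.
        z = (W - E[W]) / sqrt(Var[W]) = (18.5 - 27.5) / 9.7724 = -0.9210.
        Two-sided p = 2*Phi(z) = 0.357071.
Step 6: alpha = 0.05. fail to reject H0.

W+ = 36.5, W- = 18.5, W = min = 18.5, p = 0.357071, fail to reject H0.


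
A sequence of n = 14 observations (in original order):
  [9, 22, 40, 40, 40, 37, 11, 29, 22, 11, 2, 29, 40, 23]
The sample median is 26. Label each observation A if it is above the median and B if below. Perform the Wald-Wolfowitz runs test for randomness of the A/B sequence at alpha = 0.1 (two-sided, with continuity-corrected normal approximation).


Step 1: Compute median = 26; label A = above, B = below.
Labels in order: BBAAAABABBBAAB  (n_A = 7, n_B = 7)
Step 2: Count runs R = 7.
Step 3: Under H0 (random ordering), E[R] = 2*n_A*n_B/(n_A+n_B) + 1 = 2*7*7/14 + 1 = 8.0000.
        Var[R] = 2*n_A*n_B*(2*n_A*n_B - n_A - n_B) / ((n_A+n_B)^2 * (n_A+n_B-1)) = 8232/2548 = 3.2308.
        SD[R] = 1.7974.
Step 4: Continuity-corrected z = (R + 0.5 - E[R]) / SD[R] = (7 + 0.5 - 8.0000) / 1.7974 = -0.2782.
Step 5: Two-sided p-value via normal approximation = 2*(1 - Phi(|z|)) = 0.780879.
Step 6: alpha = 0.1. fail to reject H0.

R = 7, z = -0.2782, p = 0.780879, fail to reject H0.


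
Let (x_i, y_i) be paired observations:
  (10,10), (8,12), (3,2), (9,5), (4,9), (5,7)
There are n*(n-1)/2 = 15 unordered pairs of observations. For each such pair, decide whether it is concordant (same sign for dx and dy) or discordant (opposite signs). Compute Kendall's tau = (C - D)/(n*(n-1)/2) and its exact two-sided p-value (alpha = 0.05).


Step 1: Enumerate the 15 unordered pairs (i,j) with i<j and classify each by sign(x_j-x_i) * sign(y_j-y_i).
  (1,2):dx=-2,dy=+2->D; (1,3):dx=-7,dy=-8->C; (1,4):dx=-1,dy=-5->C; (1,5):dx=-6,dy=-1->C
  (1,6):dx=-5,dy=-3->C; (2,3):dx=-5,dy=-10->C; (2,4):dx=+1,dy=-7->D; (2,5):dx=-4,dy=-3->C
  (2,6):dx=-3,dy=-5->C; (3,4):dx=+6,dy=+3->C; (3,5):dx=+1,dy=+7->C; (3,6):dx=+2,dy=+5->C
  (4,5):dx=-5,dy=+4->D; (4,6):dx=-4,dy=+2->D; (5,6):dx=+1,dy=-2->D
Step 2: C = 10, D = 5, total pairs = 15.
Step 3: tau = (C - D)/(n(n-1)/2) = (10 - 5)/15 = 0.333333.
Step 4: Exact two-sided p-value (enumerate n! = 720 permutations of y under H0): p = 0.469444.
Step 5: alpha = 0.05. fail to reject H0.

tau_b = 0.3333 (C=10, D=5), p = 0.469444, fail to reject H0.


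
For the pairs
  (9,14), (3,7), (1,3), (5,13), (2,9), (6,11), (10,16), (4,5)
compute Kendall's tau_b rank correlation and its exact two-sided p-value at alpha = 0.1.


Step 1: Enumerate the 28 unordered pairs (i,j) with i<j and classify each by sign(x_j-x_i) * sign(y_j-y_i).
  (1,2):dx=-6,dy=-7->C; (1,3):dx=-8,dy=-11->C; (1,4):dx=-4,dy=-1->C; (1,5):dx=-7,dy=-5->C
  (1,6):dx=-3,dy=-3->C; (1,7):dx=+1,dy=+2->C; (1,8):dx=-5,dy=-9->C; (2,3):dx=-2,dy=-4->C
  (2,4):dx=+2,dy=+6->C; (2,5):dx=-1,dy=+2->D; (2,6):dx=+3,dy=+4->C; (2,7):dx=+7,dy=+9->C
  (2,8):dx=+1,dy=-2->D; (3,4):dx=+4,dy=+10->C; (3,5):dx=+1,dy=+6->C; (3,6):dx=+5,dy=+8->C
  (3,7):dx=+9,dy=+13->C; (3,8):dx=+3,dy=+2->C; (4,5):dx=-3,dy=-4->C; (4,6):dx=+1,dy=-2->D
  (4,7):dx=+5,dy=+3->C; (4,8):dx=-1,dy=-8->C; (5,6):dx=+4,dy=+2->C; (5,7):dx=+8,dy=+7->C
  (5,8):dx=+2,dy=-4->D; (6,7):dx=+4,dy=+5->C; (6,8):dx=-2,dy=-6->C; (7,8):dx=-6,dy=-11->C
Step 2: C = 24, D = 4, total pairs = 28.
Step 3: tau = (C - D)/(n(n-1)/2) = (24 - 4)/28 = 0.714286.
Step 4: Exact two-sided p-value (enumerate n! = 40320 permutations of y under H0): p = 0.014137.
Step 5: alpha = 0.1. reject H0.

tau_b = 0.7143 (C=24, D=4), p = 0.014137, reject H0.


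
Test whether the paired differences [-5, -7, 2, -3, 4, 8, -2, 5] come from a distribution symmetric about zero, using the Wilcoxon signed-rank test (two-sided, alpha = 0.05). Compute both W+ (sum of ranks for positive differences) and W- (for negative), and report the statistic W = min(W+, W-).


Step 1: Drop any zero differences (none here) and take |d_i|.
|d| = [5, 7, 2, 3, 4, 8, 2, 5]
Step 2: Midrank |d_i| (ties get averaged ranks).
ranks: |5|->5.5, |7|->7, |2|->1.5, |3|->3, |4|->4, |8|->8, |2|->1.5, |5|->5.5
Step 3: Attach original signs; sum ranks with positive sign and with negative sign.
W+ = 1.5 + 4 + 8 + 5.5 = 19
W- = 5.5 + 7 + 3 + 1.5 = 17
(Check: W+ + W- = 36 should equal n(n+1)/2 = 36.)
Step 4: Test statistic W = min(W+, W-) = 17.
Step 5: Ties in |d|, so use the tie-corrected normal approximation.
        E[W] = n(n+1)/4 = 8*9/4 = 18.
        Tie groups: |d|=2 (t=2), |d|=5 (t=2); sum(t^3 - t) = 12.
        Var[W] = n(n+1)(2n+1)/24 - sum(t^3-t)/48 = 1224/24 - 12/48 = 50.75.
        z = (W - E[W]) / sqrt(Var[W]) = (17 - 18) / 7.1239 = -0.1404.
        Two-sided p = 2*Phi(z) = 0.888366.
Step 6: alpha = 0.05. fail to reject H0.

W+ = 19, W- = 17, W = min = 17, p = 0.888366, fail to reject H0.


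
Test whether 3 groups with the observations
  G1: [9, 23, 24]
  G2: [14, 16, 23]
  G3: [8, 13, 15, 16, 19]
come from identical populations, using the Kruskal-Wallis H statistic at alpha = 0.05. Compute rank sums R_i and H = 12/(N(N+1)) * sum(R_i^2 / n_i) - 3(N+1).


Step 1: Combine all N = 11 observations and assign midranks.
sorted (value, group, rank): (8,G3,1), (9,G1,2), (13,G3,3), (14,G2,4), (15,G3,5), (16,G2,6.5), (16,G3,6.5), (19,G3,8), (23,G1,9.5), (23,G2,9.5), (24,G1,11)
Step 2: Sum ranks within each group.
R_1 = 22.5 (n_1 = 3)
R_2 = 20 (n_2 = 3)
R_3 = 23.5 (n_3 = 5)
Step 3: H = 12/(N(N+1)) * sum(R_i^2/n_i) - 3(N+1)
     = 12/(11*12) * (22.5^2/3 + 20^2/3 + 23.5^2/5) - 3*12
     = 0.090909 * 412.533 - 36
     = 1.503030.
Step 4: Ties present; correction factor C = 1 - 12/(11^3 - 11) = 0.990909. Corrected H = 1.503030 / 0.990909 = 1.516820.
Step 5: Under H0, H ~ chi^2(2); p-value = 0.468411.
Step 6: alpha = 0.05. fail to reject H0.

H = 1.5168, df = 2, p = 0.468411, fail to reject H0.


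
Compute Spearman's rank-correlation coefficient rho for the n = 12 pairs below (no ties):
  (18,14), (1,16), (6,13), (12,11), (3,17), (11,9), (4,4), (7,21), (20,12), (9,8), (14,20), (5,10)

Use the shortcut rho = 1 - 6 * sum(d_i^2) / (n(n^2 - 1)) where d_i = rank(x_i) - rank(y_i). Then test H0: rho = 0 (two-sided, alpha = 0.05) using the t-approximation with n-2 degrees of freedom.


Step 1: Rank x and y separately (midranks; no ties here).
rank(x): 18->11, 1->1, 6->5, 12->9, 3->2, 11->8, 4->3, 7->6, 20->12, 9->7, 14->10, 5->4
rank(y): 14->8, 16->9, 13->7, 11->5, 17->10, 9->3, 4->1, 21->12, 12->6, 8->2, 20->11, 10->4
Step 2: d_i = R_x(i) - R_y(i); compute d_i^2.
  (11-8)^2=9, (1-9)^2=64, (5-7)^2=4, (9-5)^2=16, (2-10)^2=64, (8-3)^2=25, (3-1)^2=4, (6-12)^2=36, (12-6)^2=36, (7-2)^2=25, (10-11)^2=1, (4-4)^2=0
sum(d^2) = 284.
Step 3: rho = 1 - 6*284 / (12*(12^2 - 1)) = 1 - 1704/1716 = 0.006993.
Step 4: Under H0, t = rho * sqrt((n-2)/(1-rho^2)) = 0.0221 ~ t(10).
Step 5: Two-sided p-value from the t-distribution with 10 df = 0.982792.
Step 6: alpha = 0.05. fail to reject H0.

rho = 0.0070, p = 0.982792, fail to reject H0 at alpha = 0.05.


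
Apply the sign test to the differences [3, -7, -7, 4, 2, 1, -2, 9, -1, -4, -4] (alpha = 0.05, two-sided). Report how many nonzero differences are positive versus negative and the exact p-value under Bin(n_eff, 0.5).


Step 1: Discard zero differences. Original n = 11; n_eff = number of nonzero differences = 11.
Nonzero differences (with sign): +3, -7, -7, +4, +2, +1, -2, +9, -1, -4, -4
Step 2: Count signs: positive = 5, negative = 6.
Step 3: Under H0: P(positive) = 0.5, so the number of positives S ~ Bin(11, 0.5).
Step 4: Two-sided exact p-value = sum of Bin(11,0.5) probabilities at or below the observed probability = 1.000000.
Step 5: alpha = 0.05. fail to reject H0.

n_eff = 11, pos = 5, neg = 6, p = 1.000000, fail to reject H0.


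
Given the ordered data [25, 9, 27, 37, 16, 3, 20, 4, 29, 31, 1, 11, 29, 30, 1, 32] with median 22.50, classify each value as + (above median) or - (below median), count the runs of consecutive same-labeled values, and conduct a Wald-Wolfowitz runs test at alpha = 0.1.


Step 1: Compute median = 22.50; label A = above, B = below.
Labels in order: ABAABBBBAABBAABA  (n_A = 8, n_B = 8)
Step 2: Count runs R = 9.
Step 3: Under H0 (random ordering), E[R] = 2*n_A*n_B/(n_A+n_B) + 1 = 2*8*8/16 + 1 = 9.0000.
        Var[R] = 2*n_A*n_B*(2*n_A*n_B - n_A - n_B) / ((n_A+n_B)^2 * (n_A+n_B-1)) = 14336/3840 = 3.7333.
        SD[R] = 1.9322.
Step 4: R = E[R], so z = 0 with no continuity correction.
Step 5: Two-sided p-value via normal approximation = 2*(1 - Phi(|z|)) = 1.000000.
Step 6: alpha = 0.1. fail to reject H0.

R = 9, z = 0.0000, p = 1.000000, fail to reject H0.


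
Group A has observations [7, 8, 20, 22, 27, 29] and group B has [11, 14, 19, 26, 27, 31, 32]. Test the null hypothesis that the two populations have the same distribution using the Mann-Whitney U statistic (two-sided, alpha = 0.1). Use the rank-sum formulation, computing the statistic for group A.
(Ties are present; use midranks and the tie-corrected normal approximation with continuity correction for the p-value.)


Step 1: Combine and sort all 13 observations; assign midranks.
sorted (value, group): (7,X), (8,X), (11,Y), (14,Y), (19,Y), (20,X), (22,X), (26,Y), (27,X), (27,Y), (29,X), (31,Y), (32,Y)
ranks: 7->1, 8->2, 11->3, 14->4, 19->5, 20->6, 22->7, 26->8, 27->9.5, 27->9.5, 29->11, 31->12, 32->13
Step 2: Rank sum for X: R1 = 1 + 2 + 6 + 7 + 9.5 + 11 = 36.5.
Step 3: U_X = R1 - n1(n1+1)/2 = 36.5 - 6*7/2 = 36.5 - 21 = 15.5.
       U_Y = n1*n2 - U_X = 42 - 15.5 = 26.5.
Step 4: Ties are present, so use the tie-corrected normal approximation (with continuity correction) for the p-value.
Step 5: p-value = 0.474443; compare to alpha = 0.1. fail to reject H0.

U_X = 15.5, p = 0.474443, fail to reject H0 at alpha = 0.1.


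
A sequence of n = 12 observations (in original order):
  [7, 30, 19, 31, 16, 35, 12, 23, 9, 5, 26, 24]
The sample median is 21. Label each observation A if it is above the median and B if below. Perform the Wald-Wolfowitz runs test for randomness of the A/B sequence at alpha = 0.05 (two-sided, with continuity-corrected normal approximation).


Step 1: Compute median = 21; label A = above, B = below.
Labels in order: BABABABABBAA  (n_A = 6, n_B = 6)
Step 2: Count runs R = 10.
Step 3: Under H0 (random ordering), E[R] = 2*n_A*n_B/(n_A+n_B) + 1 = 2*6*6/12 + 1 = 7.0000.
        Var[R] = 2*n_A*n_B*(2*n_A*n_B - n_A - n_B) / ((n_A+n_B)^2 * (n_A+n_B-1)) = 4320/1584 = 2.7273.
        SD[R] = 1.6514.
Step 4: Continuity-corrected z = (R - 0.5 - E[R]) / SD[R] = (10 - 0.5 - 7.0000) / 1.6514 = 1.5138.
Step 5: Two-sided p-value via normal approximation = 2*(1 - Phi(|z|)) = 0.130070.
Step 6: alpha = 0.05. fail to reject H0.

R = 10, z = 1.5138, p = 0.130070, fail to reject H0.


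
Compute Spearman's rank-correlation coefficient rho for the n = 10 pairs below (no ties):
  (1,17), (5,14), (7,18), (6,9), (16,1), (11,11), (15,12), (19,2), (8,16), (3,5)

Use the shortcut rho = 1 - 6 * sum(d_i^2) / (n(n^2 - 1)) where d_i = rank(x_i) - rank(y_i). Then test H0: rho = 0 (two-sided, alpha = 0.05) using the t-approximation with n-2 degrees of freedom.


Step 1: Rank x and y separately (midranks; no ties here).
rank(x): 1->1, 5->3, 7->5, 6->4, 16->9, 11->7, 15->8, 19->10, 8->6, 3->2
rank(y): 17->9, 14->7, 18->10, 9->4, 1->1, 11->5, 12->6, 2->2, 16->8, 5->3
Step 2: d_i = R_x(i) - R_y(i); compute d_i^2.
  (1-9)^2=64, (3-7)^2=16, (5-10)^2=25, (4-4)^2=0, (9-1)^2=64, (7-5)^2=4, (8-6)^2=4, (10-2)^2=64, (6-8)^2=4, (2-3)^2=1
sum(d^2) = 246.
Step 3: rho = 1 - 6*246 / (10*(10^2 - 1)) = 1 - 1476/990 = -0.490909.
Step 4: Under H0, t = rho * sqrt((n-2)/(1-rho^2)) = -1.5938 ~ t(8).
Step 5: Two-sided p-value from the t-distribution with 8 df = 0.149656.
Step 6: alpha = 0.05. fail to reject H0.

rho = -0.4909, p = 0.149656, fail to reject H0 at alpha = 0.05.


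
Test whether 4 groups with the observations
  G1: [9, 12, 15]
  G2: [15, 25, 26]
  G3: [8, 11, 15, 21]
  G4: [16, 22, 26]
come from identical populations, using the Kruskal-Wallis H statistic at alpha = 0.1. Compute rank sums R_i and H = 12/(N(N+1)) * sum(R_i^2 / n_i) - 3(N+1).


Step 1: Combine all N = 13 observations and assign midranks.
sorted (value, group, rank): (8,G3,1), (9,G1,2), (11,G3,3), (12,G1,4), (15,G1,6), (15,G2,6), (15,G3,6), (16,G4,8), (21,G3,9), (22,G4,10), (25,G2,11), (26,G2,12.5), (26,G4,12.5)
Step 2: Sum ranks within each group.
R_1 = 12 (n_1 = 3)
R_2 = 29.5 (n_2 = 3)
R_3 = 19 (n_3 = 4)
R_4 = 30.5 (n_4 = 3)
Step 3: H = 12/(N(N+1)) * sum(R_i^2/n_i) - 3(N+1)
     = 12/(13*14) * (12^2/3 + 29.5^2/3 + 19^2/4 + 30.5^2/3) - 3*14
     = 0.065934 * 738.417 - 42
     = 6.686813.
Step 4: Ties present; correction factor C = 1 - 30/(13^3 - 13) = 0.986264. Corrected H = 6.686813 / 0.986264 = 6.779944.
Step 5: Under H0, H ~ chi^2(3); p-value = 0.079252.
Step 6: alpha = 0.1. reject H0.

H = 6.7799, df = 3, p = 0.079252, reject H0.


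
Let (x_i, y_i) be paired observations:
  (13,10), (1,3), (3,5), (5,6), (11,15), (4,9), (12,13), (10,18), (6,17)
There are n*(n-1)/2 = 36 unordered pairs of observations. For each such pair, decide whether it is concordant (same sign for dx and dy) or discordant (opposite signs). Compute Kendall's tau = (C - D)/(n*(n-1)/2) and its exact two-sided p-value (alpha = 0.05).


Step 1: Enumerate the 36 unordered pairs (i,j) with i<j and classify each by sign(x_j-x_i) * sign(y_j-y_i).
  (1,2):dx=-12,dy=-7->C; (1,3):dx=-10,dy=-5->C; (1,4):dx=-8,dy=-4->C; (1,5):dx=-2,dy=+5->D
  (1,6):dx=-9,dy=-1->C; (1,7):dx=-1,dy=+3->D; (1,8):dx=-3,dy=+8->D; (1,9):dx=-7,dy=+7->D
  (2,3):dx=+2,dy=+2->C; (2,4):dx=+4,dy=+3->C; (2,5):dx=+10,dy=+12->C; (2,6):dx=+3,dy=+6->C
  (2,7):dx=+11,dy=+10->C; (2,8):dx=+9,dy=+15->C; (2,9):dx=+5,dy=+14->C; (3,4):dx=+2,dy=+1->C
  (3,5):dx=+8,dy=+10->C; (3,6):dx=+1,dy=+4->C; (3,7):dx=+9,dy=+8->C; (3,8):dx=+7,dy=+13->C
  (3,9):dx=+3,dy=+12->C; (4,5):dx=+6,dy=+9->C; (4,6):dx=-1,dy=+3->D; (4,7):dx=+7,dy=+7->C
  (4,8):dx=+5,dy=+12->C; (4,9):dx=+1,dy=+11->C; (5,6):dx=-7,dy=-6->C; (5,7):dx=+1,dy=-2->D
  (5,8):dx=-1,dy=+3->D; (5,9):dx=-5,dy=+2->D; (6,7):dx=+8,dy=+4->C; (6,8):dx=+6,dy=+9->C
  (6,9):dx=+2,dy=+8->C; (7,8):dx=-2,dy=+5->D; (7,9):dx=-6,dy=+4->D; (8,9):dx=-4,dy=-1->C
Step 2: C = 26, D = 10, total pairs = 36.
Step 3: tau = (C - D)/(n(n-1)/2) = (26 - 10)/36 = 0.444444.
Step 4: Exact two-sided p-value (enumerate n! = 362880 permutations of y under H0): p = 0.119439.
Step 5: alpha = 0.05. fail to reject H0.

tau_b = 0.4444 (C=26, D=10), p = 0.119439, fail to reject H0.


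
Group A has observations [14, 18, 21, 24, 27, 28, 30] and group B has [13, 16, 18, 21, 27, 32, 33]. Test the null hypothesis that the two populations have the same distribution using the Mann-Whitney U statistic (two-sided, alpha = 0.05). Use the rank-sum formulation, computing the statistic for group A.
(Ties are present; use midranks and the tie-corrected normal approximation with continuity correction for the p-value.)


Step 1: Combine and sort all 14 observations; assign midranks.
sorted (value, group): (13,Y), (14,X), (16,Y), (18,X), (18,Y), (21,X), (21,Y), (24,X), (27,X), (27,Y), (28,X), (30,X), (32,Y), (33,Y)
ranks: 13->1, 14->2, 16->3, 18->4.5, 18->4.5, 21->6.5, 21->6.5, 24->8, 27->9.5, 27->9.5, 28->11, 30->12, 32->13, 33->14
Step 2: Rank sum for X: R1 = 2 + 4.5 + 6.5 + 8 + 9.5 + 11 + 12 = 53.5.
Step 3: U_X = R1 - n1(n1+1)/2 = 53.5 - 7*8/2 = 53.5 - 28 = 25.5.
       U_Y = n1*n2 - U_X = 49 - 25.5 = 23.5.
Step 4: Ties are present, so use the tie-corrected normal approximation (with continuity correction) for the p-value.
Step 5: p-value = 0.948891; compare to alpha = 0.05. fail to reject H0.

U_X = 25.5, p = 0.948891, fail to reject H0 at alpha = 0.05.


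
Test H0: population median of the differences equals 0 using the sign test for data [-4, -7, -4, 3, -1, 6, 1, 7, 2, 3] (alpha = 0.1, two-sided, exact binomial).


Step 1: Discard zero differences. Original n = 10; n_eff = number of nonzero differences = 10.
Nonzero differences (with sign): -4, -7, -4, +3, -1, +6, +1, +7, +2, +3
Step 2: Count signs: positive = 6, negative = 4.
Step 3: Under H0: P(positive) = 0.5, so the number of positives S ~ Bin(10, 0.5).
Step 4: Two-sided exact p-value = sum of Bin(10,0.5) probabilities at or below the observed probability = 0.753906.
Step 5: alpha = 0.1. fail to reject H0.

n_eff = 10, pos = 6, neg = 4, p = 0.753906, fail to reject H0.


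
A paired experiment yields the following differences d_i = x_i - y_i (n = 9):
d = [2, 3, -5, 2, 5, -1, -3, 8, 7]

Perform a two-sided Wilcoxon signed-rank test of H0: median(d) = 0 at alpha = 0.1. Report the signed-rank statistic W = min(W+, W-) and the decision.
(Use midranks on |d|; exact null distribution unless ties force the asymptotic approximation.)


Step 1: Drop any zero differences (none here) and take |d_i|.
|d| = [2, 3, 5, 2, 5, 1, 3, 8, 7]
Step 2: Midrank |d_i| (ties get averaged ranks).
ranks: |2|->2.5, |3|->4.5, |5|->6.5, |2|->2.5, |5|->6.5, |1|->1, |3|->4.5, |8|->9, |7|->8
Step 3: Attach original signs; sum ranks with positive sign and with negative sign.
W+ = 2.5 + 4.5 + 2.5 + 6.5 + 9 + 8 = 33
W- = 6.5 + 1 + 4.5 = 12
(Check: W+ + W- = 45 should equal n(n+1)/2 = 45.)
Step 4: Test statistic W = min(W+, W-) = 12.
Step 5: Ties in |d|, so use the tie-corrected normal approximation.
        E[W] = n(n+1)/4 = 9*10/4 = 22.5.
        Tie groups: |d|=2 (t=2), |d|=3 (t=2), |d|=5 (t=2); sum(t^3 - t) = 18.
        Var[W] = n(n+1)(2n+1)/24 - sum(t^3-t)/48 = 1710/24 - 18/48 = 70.875.
        z = (W - E[W]) / sqrt(Var[W]) = (12 - 22.5) / 8.4187 = -1.2472.
        Two-sided p = 2*Phi(z) = 0.212317.
Step 6: alpha = 0.1. fail to reject H0.

W+ = 33, W- = 12, W = min = 12, p = 0.212317, fail to reject H0.


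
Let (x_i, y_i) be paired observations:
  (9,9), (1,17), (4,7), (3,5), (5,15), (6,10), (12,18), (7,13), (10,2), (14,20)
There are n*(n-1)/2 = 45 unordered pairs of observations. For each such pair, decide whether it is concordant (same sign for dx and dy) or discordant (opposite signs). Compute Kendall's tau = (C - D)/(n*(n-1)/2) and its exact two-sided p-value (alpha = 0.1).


Step 1: Enumerate the 45 unordered pairs (i,j) with i<j and classify each by sign(x_j-x_i) * sign(y_j-y_i).
  (1,2):dx=-8,dy=+8->D; (1,3):dx=-5,dy=-2->C; (1,4):dx=-6,dy=-4->C; (1,5):dx=-4,dy=+6->D
  (1,6):dx=-3,dy=+1->D; (1,7):dx=+3,dy=+9->C; (1,8):dx=-2,dy=+4->D; (1,9):dx=+1,dy=-7->D
  (1,10):dx=+5,dy=+11->C; (2,3):dx=+3,dy=-10->D; (2,4):dx=+2,dy=-12->D; (2,5):dx=+4,dy=-2->D
  (2,6):dx=+5,dy=-7->D; (2,7):dx=+11,dy=+1->C; (2,8):dx=+6,dy=-4->D; (2,9):dx=+9,dy=-15->D
  (2,10):dx=+13,dy=+3->C; (3,4):dx=-1,dy=-2->C; (3,5):dx=+1,dy=+8->C; (3,6):dx=+2,dy=+3->C
  (3,7):dx=+8,dy=+11->C; (3,8):dx=+3,dy=+6->C; (3,9):dx=+6,dy=-5->D; (3,10):dx=+10,dy=+13->C
  (4,5):dx=+2,dy=+10->C; (4,6):dx=+3,dy=+5->C; (4,7):dx=+9,dy=+13->C; (4,8):dx=+4,dy=+8->C
  (4,9):dx=+7,dy=-3->D; (4,10):dx=+11,dy=+15->C; (5,6):dx=+1,dy=-5->D; (5,7):dx=+7,dy=+3->C
  (5,8):dx=+2,dy=-2->D; (5,9):dx=+5,dy=-13->D; (5,10):dx=+9,dy=+5->C; (6,7):dx=+6,dy=+8->C
  (6,8):dx=+1,dy=+3->C; (6,9):dx=+4,dy=-8->D; (6,10):dx=+8,dy=+10->C; (7,8):dx=-5,dy=-5->C
  (7,9):dx=-2,dy=-16->C; (7,10):dx=+2,dy=+2->C; (8,9):dx=+3,dy=-11->D; (8,10):dx=+7,dy=+7->C
  (9,10):dx=+4,dy=+18->C
Step 2: C = 27, D = 18, total pairs = 45.
Step 3: tau = (C - D)/(n(n-1)/2) = (27 - 18)/45 = 0.200000.
Step 4: Exact two-sided p-value (enumerate n! = 3628800 permutations of y under H0): p = 0.484313.
Step 5: alpha = 0.1. fail to reject H0.

tau_b = 0.2000 (C=27, D=18), p = 0.484313, fail to reject H0.


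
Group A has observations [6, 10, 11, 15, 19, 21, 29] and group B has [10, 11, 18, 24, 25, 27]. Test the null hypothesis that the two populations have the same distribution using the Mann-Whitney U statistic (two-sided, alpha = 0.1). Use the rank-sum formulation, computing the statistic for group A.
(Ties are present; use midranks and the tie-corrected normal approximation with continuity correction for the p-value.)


Step 1: Combine and sort all 13 observations; assign midranks.
sorted (value, group): (6,X), (10,X), (10,Y), (11,X), (11,Y), (15,X), (18,Y), (19,X), (21,X), (24,Y), (25,Y), (27,Y), (29,X)
ranks: 6->1, 10->2.5, 10->2.5, 11->4.5, 11->4.5, 15->6, 18->7, 19->8, 21->9, 24->10, 25->11, 27->12, 29->13
Step 2: Rank sum for X: R1 = 1 + 2.5 + 4.5 + 6 + 8 + 9 + 13 = 44.
Step 3: U_X = R1 - n1(n1+1)/2 = 44 - 7*8/2 = 44 - 28 = 16.
       U_Y = n1*n2 - U_X = 42 - 16 = 26.
Step 4: Ties are present, so use the tie-corrected normal approximation (with continuity correction) for the p-value.
Step 5: p-value = 0.519167; compare to alpha = 0.1. fail to reject H0.

U_X = 16, p = 0.519167, fail to reject H0 at alpha = 0.1.


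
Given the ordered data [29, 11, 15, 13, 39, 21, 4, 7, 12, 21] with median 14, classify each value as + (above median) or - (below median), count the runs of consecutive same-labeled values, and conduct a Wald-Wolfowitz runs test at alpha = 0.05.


Step 1: Compute median = 14; label A = above, B = below.
Labels in order: ABABAABBBA  (n_A = 5, n_B = 5)
Step 2: Count runs R = 7.
Step 3: Under H0 (random ordering), E[R] = 2*n_A*n_B/(n_A+n_B) + 1 = 2*5*5/10 + 1 = 6.0000.
        Var[R] = 2*n_A*n_B*(2*n_A*n_B - n_A - n_B) / ((n_A+n_B)^2 * (n_A+n_B-1)) = 2000/900 = 2.2222.
        SD[R] = 1.4907.
Step 4: Continuity-corrected z = (R - 0.5 - E[R]) / SD[R] = (7 - 0.5 - 6.0000) / 1.4907 = 0.3354.
Step 5: Two-sided p-value via normal approximation = 2*(1 - Phi(|z|)) = 0.737316.
Step 6: alpha = 0.05. fail to reject H0.

R = 7, z = 0.3354, p = 0.737316, fail to reject H0.


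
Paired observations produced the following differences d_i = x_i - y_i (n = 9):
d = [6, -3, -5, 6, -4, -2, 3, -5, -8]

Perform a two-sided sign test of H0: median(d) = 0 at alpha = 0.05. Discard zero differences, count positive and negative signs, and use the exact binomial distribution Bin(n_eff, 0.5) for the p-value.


Step 1: Discard zero differences. Original n = 9; n_eff = number of nonzero differences = 9.
Nonzero differences (with sign): +6, -3, -5, +6, -4, -2, +3, -5, -8
Step 2: Count signs: positive = 3, negative = 6.
Step 3: Under H0: P(positive) = 0.5, so the number of positives S ~ Bin(9, 0.5).
Step 4: Two-sided exact p-value = sum of Bin(9,0.5) probabilities at or below the observed probability = 0.507812.
Step 5: alpha = 0.05. fail to reject H0.

n_eff = 9, pos = 3, neg = 6, p = 0.507812, fail to reject H0.


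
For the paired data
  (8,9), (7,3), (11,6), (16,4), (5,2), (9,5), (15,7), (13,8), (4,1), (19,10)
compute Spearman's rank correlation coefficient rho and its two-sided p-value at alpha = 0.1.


Step 1: Rank x and y separately (midranks; no ties here).
rank(x): 8->4, 7->3, 11->6, 16->9, 5->2, 9->5, 15->8, 13->7, 4->1, 19->10
rank(y): 9->9, 3->3, 6->6, 4->4, 2->2, 5->5, 7->7, 8->8, 1->1, 10->10
Step 2: d_i = R_x(i) - R_y(i); compute d_i^2.
  (4-9)^2=25, (3-3)^2=0, (6-6)^2=0, (9-4)^2=25, (2-2)^2=0, (5-5)^2=0, (8-7)^2=1, (7-8)^2=1, (1-1)^2=0, (10-10)^2=0
sum(d^2) = 52.
Step 3: rho = 1 - 6*52 / (10*(10^2 - 1)) = 1 - 312/990 = 0.684848.
Step 4: Under H0, t = rho * sqrt((n-2)/(1-rho^2)) = 2.6583 ~ t(8).
Step 5: Two-sided p-value from the t-distribution with 8 df = 0.028883.
Step 6: alpha = 0.1. reject H0.

rho = 0.6848, p = 0.028883, reject H0 at alpha = 0.1.


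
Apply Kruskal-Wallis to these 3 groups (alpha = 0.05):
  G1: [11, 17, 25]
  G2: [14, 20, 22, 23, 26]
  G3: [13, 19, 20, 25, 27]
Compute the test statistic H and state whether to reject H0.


Step 1: Combine all N = 13 observations and assign midranks.
sorted (value, group, rank): (11,G1,1), (13,G3,2), (14,G2,3), (17,G1,4), (19,G3,5), (20,G2,6.5), (20,G3,6.5), (22,G2,8), (23,G2,9), (25,G1,10.5), (25,G3,10.5), (26,G2,12), (27,G3,13)
Step 2: Sum ranks within each group.
R_1 = 15.5 (n_1 = 3)
R_2 = 38.5 (n_2 = 5)
R_3 = 37 (n_3 = 5)
Step 3: H = 12/(N(N+1)) * sum(R_i^2/n_i) - 3(N+1)
     = 12/(13*14) * (15.5^2/3 + 38.5^2/5 + 37^2/5) - 3*14
     = 0.065934 * 650.333 - 42
     = 0.879121.
Step 4: Ties present; correction factor C = 1 - 12/(13^3 - 13) = 0.994505. Corrected H = 0.879121 / 0.994505 = 0.883978.
Step 5: Under H0, H ~ chi^2(2); p-value = 0.642757.
Step 6: alpha = 0.05. fail to reject H0.

H = 0.8840, df = 2, p = 0.642757, fail to reject H0.


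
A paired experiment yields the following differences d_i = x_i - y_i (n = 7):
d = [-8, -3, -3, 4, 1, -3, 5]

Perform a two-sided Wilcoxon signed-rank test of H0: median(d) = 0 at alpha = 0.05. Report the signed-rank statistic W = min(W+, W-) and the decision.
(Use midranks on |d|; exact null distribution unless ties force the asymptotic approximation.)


Step 1: Drop any zero differences (none here) and take |d_i|.
|d| = [8, 3, 3, 4, 1, 3, 5]
Step 2: Midrank |d_i| (ties get averaged ranks).
ranks: |8|->7, |3|->3, |3|->3, |4|->5, |1|->1, |3|->3, |5|->6
Step 3: Attach original signs; sum ranks with positive sign and with negative sign.
W+ = 5 + 1 + 6 = 12
W- = 7 + 3 + 3 + 3 = 16
(Check: W+ + W- = 28 should equal n(n+1)/2 = 28.)
Step 4: Test statistic W = min(W+, W-) = 12.
Step 5: Ties in |d|, so use the tie-corrected normal approximation.
        E[W] = n(n+1)/4 = 7*8/4 = 14.
        Tie groups: |d|=3 (t=3); sum(t^3 - t) = 24.
        Var[W] = n(n+1)(2n+1)/24 - sum(t^3-t)/48 = 840/24 - 24/48 = 34.5.
        z = (W - E[W]) / sqrt(Var[W]) = (12 - 14) / 5.8737 = -0.3405.
        Two-sided p = 2*Phi(z) = 0.733478.
Step 6: alpha = 0.05. fail to reject H0.

W+ = 12, W- = 16, W = min = 12, p = 0.733478, fail to reject H0.


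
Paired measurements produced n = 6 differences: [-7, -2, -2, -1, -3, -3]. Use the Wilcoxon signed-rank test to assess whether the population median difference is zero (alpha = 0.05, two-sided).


Step 1: Drop any zero differences (none here) and take |d_i|.
|d| = [7, 2, 2, 1, 3, 3]
Step 2: Midrank |d_i| (ties get averaged ranks).
ranks: |7|->6, |2|->2.5, |2|->2.5, |1|->1, |3|->4.5, |3|->4.5
Step 3: Attach original signs; sum ranks with positive sign and with negative sign.
W+ = 0 = 0
W- = 6 + 2.5 + 2.5 + 1 + 4.5 + 4.5 = 21
(Check: W+ + W- = 21 should equal n(n+1)/2 = 21.)
Step 4: Test statistic W = min(W+, W-) = 0.
Step 5: Ties in |d|, so use the tie-corrected normal approximation.
        E[W] = n(n+1)/4 = 6*7/4 = 10.5.
        Tie groups: |d|=2 (t=2), |d|=3 (t=2); sum(t^3 - t) = 12.
        Var[W] = n(n+1)(2n+1)/24 - sum(t^3-t)/48 = 546/24 - 12/48 = 22.5.
        z = (W - E[W]) / sqrt(Var[W]) = (0 - 10.5) / 4.7434 = -2.2136.
        Two-sided p = 2*Phi(z) = 0.026857.
Step 6: alpha = 0.05. reject H0.

W+ = 0, W- = 21, W = min = 0, p = 0.026857, reject H0.


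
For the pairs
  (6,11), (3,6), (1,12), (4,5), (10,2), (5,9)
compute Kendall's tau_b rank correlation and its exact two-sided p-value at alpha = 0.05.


Step 1: Enumerate the 15 unordered pairs (i,j) with i<j and classify each by sign(x_j-x_i) * sign(y_j-y_i).
  (1,2):dx=-3,dy=-5->C; (1,3):dx=-5,dy=+1->D; (1,4):dx=-2,dy=-6->C; (1,5):dx=+4,dy=-9->D
  (1,6):dx=-1,dy=-2->C; (2,3):dx=-2,dy=+6->D; (2,4):dx=+1,dy=-1->D; (2,5):dx=+7,dy=-4->D
  (2,6):dx=+2,dy=+3->C; (3,4):dx=+3,dy=-7->D; (3,5):dx=+9,dy=-10->D; (3,6):dx=+4,dy=-3->D
  (4,5):dx=+6,dy=-3->D; (4,6):dx=+1,dy=+4->C; (5,6):dx=-5,dy=+7->D
Step 2: C = 5, D = 10, total pairs = 15.
Step 3: tau = (C - D)/(n(n-1)/2) = (5 - 10)/15 = -0.333333.
Step 4: Exact two-sided p-value (enumerate n! = 720 permutations of y under H0): p = 0.469444.
Step 5: alpha = 0.05. fail to reject H0.

tau_b = -0.3333 (C=5, D=10), p = 0.469444, fail to reject H0.


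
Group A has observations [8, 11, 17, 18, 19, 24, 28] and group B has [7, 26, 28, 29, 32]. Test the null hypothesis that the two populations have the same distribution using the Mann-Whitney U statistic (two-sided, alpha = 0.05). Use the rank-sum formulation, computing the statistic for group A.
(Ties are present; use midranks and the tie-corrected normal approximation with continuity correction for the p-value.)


Step 1: Combine and sort all 12 observations; assign midranks.
sorted (value, group): (7,Y), (8,X), (11,X), (17,X), (18,X), (19,X), (24,X), (26,Y), (28,X), (28,Y), (29,Y), (32,Y)
ranks: 7->1, 8->2, 11->3, 17->4, 18->5, 19->6, 24->7, 26->8, 28->9.5, 28->9.5, 29->11, 32->12
Step 2: Rank sum for X: R1 = 2 + 3 + 4 + 5 + 6 + 7 + 9.5 = 36.5.
Step 3: U_X = R1 - n1(n1+1)/2 = 36.5 - 7*8/2 = 36.5 - 28 = 8.5.
       U_Y = n1*n2 - U_X = 35 - 8.5 = 26.5.
Step 4: Ties are present, so use the tie-corrected normal approximation (with continuity correction) for the p-value.
Step 5: p-value = 0.166721; compare to alpha = 0.05. fail to reject H0.

U_X = 8.5, p = 0.166721, fail to reject H0 at alpha = 0.05.


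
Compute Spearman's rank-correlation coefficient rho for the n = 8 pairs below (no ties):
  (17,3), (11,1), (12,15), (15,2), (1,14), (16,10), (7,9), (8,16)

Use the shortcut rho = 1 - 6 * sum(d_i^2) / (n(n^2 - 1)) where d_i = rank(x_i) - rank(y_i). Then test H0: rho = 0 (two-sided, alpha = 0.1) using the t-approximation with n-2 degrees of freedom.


Step 1: Rank x and y separately (midranks; no ties here).
rank(x): 17->8, 11->4, 12->5, 15->6, 1->1, 16->7, 7->2, 8->3
rank(y): 3->3, 1->1, 15->7, 2->2, 14->6, 10->5, 9->4, 16->8
Step 2: d_i = R_x(i) - R_y(i); compute d_i^2.
  (8-3)^2=25, (4-1)^2=9, (5-7)^2=4, (6-2)^2=16, (1-6)^2=25, (7-5)^2=4, (2-4)^2=4, (3-8)^2=25
sum(d^2) = 112.
Step 3: rho = 1 - 6*112 / (8*(8^2 - 1)) = 1 - 672/504 = -0.333333.
Step 4: Under H0, t = rho * sqrt((n-2)/(1-rho^2)) = -0.8660 ~ t(6).
Step 5: Two-sided p-value from the t-distribution with 6 df = 0.419753.
Step 6: alpha = 0.1. fail to reject H0.

rho = -0.3333, p = 0.419753, fail to reject H0 at alpha = 0.1.


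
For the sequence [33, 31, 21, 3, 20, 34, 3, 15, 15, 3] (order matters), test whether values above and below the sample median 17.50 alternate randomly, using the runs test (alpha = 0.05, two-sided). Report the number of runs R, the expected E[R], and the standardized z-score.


Step 1: Compute median = 17.50; label A = above, B = below.
Labels in order: AAABAABBBB  (n_A = 5, n_B = 5)
Step 2: Count runs R = 4.
Step 3: Under H0 (random ordering), E[R] = 2*n_A*n_B/(n_A+n_B) + 1 = 2*5*5/10 + 1 = 6.0000.
        Var[R] = 2*n_A*n_B*(2*n_A*n_B - n_A - n_B) / ((n_A+n_B)^2 * (n_A+n_B-1)) = 2000/900 = 2.2222.
        SD[R] = 1.4907.
Step 4: Continuity-corrected z = (R + 0.5 - E[R]) / SD[R] = (4 + 0.5 - 6.0000) / 1.4907 = -1.0062.
Step 5: Two-sided p-value via normal approximation = 2*(1 - Phi(|z|)) = 0.314305.
Step 6: alpha = 0.05. fail to reject H0.

R = 4, z = -1.0062, p = 0.314305, fail to reject H0.


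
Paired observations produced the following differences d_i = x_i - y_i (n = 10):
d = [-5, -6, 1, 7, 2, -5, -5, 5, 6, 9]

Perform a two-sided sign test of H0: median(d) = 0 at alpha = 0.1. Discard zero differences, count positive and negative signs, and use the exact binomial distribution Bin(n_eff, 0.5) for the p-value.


Step 1: Discard zero differences. Original n = 10; n_eff = number of nonzero differences = 10.
Nonzero differences (with sign): -5, -6, +1, +7, +2, -5, -5, +5, +6, +9
Step 2: Count signs: positive = 6, negative = 4.
Step 3: Under H0: P(positive) = 0.5, so the number of positives S ~ Bin(10, 0.5).
Step 4: Two-sided exact p-value = sum of Bin(10,0.5) probabilities at or below the observed probability = 0.753906.
Step 5: alpha = 0.1. fail to reject H0.

n_eff = 10, pos = 6, neg = 4, p = 0.753906, fail to reject H0.
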